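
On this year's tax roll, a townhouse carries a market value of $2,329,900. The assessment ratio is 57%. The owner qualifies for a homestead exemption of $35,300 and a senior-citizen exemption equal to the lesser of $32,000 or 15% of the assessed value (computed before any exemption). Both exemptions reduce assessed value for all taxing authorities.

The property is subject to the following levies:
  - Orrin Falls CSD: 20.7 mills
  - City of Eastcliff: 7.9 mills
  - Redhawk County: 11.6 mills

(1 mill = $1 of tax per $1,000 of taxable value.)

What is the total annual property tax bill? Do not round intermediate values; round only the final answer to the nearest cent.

$50,681.87

Assessed value = $2,329,900 × 0.57 = $1,328,043
Senior-citizen exemption = min($32,000, 15% × $1,328,043) = min($32,000, $199,206.45) = $32,000 (dollar cap binds)
Taxable value = $1,328,043 − $35,300 − $32,000 = $1,260,743
Orrin Falls CSD: $1,260,743 × 0.0207 = $26,097.3801
City of Eastcliff: $1,260,743 × 0.0079 = $9,959.8697
Redhawk County: $1,260,743 × 0.0116 = $14,624.6188
Total = $50,681.8686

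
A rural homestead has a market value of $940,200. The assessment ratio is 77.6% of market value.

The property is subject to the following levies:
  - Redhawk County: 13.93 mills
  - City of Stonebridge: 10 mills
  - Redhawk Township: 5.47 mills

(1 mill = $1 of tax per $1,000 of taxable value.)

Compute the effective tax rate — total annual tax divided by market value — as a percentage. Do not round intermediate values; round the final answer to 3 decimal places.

Assessed value = $940,200 × 0.776 = $729,595.2
Redhawk County: $729,595.2 × 0.01393 = $10,163.261136
City of Stonebridge: $729,595.2 × 0.01 = $7,295.952
Redhawk Township: $729,595.2 × 0.00547 = $3,990.885744
Total tax = $21,450.09888
Effective rate = $21,450.09888 ÷ $940,200 = 2.281% of market value

2.281%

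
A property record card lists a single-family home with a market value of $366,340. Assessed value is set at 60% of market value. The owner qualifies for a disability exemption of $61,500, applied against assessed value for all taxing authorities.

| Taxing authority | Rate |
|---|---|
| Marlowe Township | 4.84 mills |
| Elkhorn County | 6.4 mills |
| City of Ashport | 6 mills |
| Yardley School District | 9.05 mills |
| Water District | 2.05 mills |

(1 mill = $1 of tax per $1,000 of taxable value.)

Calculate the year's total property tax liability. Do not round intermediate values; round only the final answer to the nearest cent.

$4,486.34

Assessed value = $366,340 × 0.6 = $219,804
Taxable value = $219,804 − $61,500 = $158,304
Marlowe Township: $158,304 × 0.00484 = $766.19136
Elkhorn County: $158,304 × 0.0064 = $1,013.1456
City of Ashport: $158,304 × 0.006 = $949.824
Yardley School District: $158,304 × 0.00905 = $1,432.6512
Water District: $158,304 × 0.00205 = $324.5232
Total = $766.19136 + $1,013.1456 + $949.824 + $1,432.6512 + $324.5232 = $4,486.33536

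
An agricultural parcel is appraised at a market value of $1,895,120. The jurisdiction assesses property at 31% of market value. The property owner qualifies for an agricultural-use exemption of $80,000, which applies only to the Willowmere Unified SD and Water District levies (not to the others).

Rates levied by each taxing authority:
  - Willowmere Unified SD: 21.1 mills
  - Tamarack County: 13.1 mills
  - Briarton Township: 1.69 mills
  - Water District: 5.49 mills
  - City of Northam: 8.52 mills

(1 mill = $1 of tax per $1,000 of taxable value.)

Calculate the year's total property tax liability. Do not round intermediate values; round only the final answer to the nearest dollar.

$27,188

Assessed value = $1,895,120 × 0.31 = $587,487.2
Willowmere Unified SD: ($587,487.2 − $80,000) × 0.0211 = $507,487.2 × 0.0211 = $10,707.97992
Tamarack County: $587,487.2 × 0.0131 = $7,696.08232
Briarton Township: $587,487.2 × 0.00169 = $992.853368
Water District: ($587,487.2 − $80,000) × 0.00549 = $507,487.2 × 0.00549 = $2,786.104728
City of Northam: $587,487.2 × 0.00852 = $5,005.390944
Total = $27,188.41128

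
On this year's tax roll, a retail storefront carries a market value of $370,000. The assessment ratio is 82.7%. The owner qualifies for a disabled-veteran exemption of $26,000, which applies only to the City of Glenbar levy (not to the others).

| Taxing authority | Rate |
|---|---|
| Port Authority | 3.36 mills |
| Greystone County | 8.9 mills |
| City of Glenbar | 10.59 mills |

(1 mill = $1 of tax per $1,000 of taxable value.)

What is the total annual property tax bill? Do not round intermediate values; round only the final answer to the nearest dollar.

$6,717

Assessed value = $370,000 × 0.827 = $305,990
Port Authority: $305,990 × 0.00336 = $1,028.1264
Greystone County: $305,990 × 0.0089 = $2,723.311
City of Glenbar: ($305,990 − $26,000) × 0.01059 = $279,990 × 0.01059 = $2,965.0941
Total = $6,716.5315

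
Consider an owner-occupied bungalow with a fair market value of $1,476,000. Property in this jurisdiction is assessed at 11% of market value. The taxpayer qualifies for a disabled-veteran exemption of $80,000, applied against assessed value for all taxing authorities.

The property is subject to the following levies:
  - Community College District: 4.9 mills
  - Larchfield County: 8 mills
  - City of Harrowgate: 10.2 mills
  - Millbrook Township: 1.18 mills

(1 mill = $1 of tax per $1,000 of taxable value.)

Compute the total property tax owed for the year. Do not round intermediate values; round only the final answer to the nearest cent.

Assessed value = $1,476,000 × 0.11 = $162,360
Taxable value = $162,360 − $80,000 = $82,360
Community College District: $82,360 × 0.0049 = $403.564
Larchfield County: $82,360 × 0.008 = $658.88
City of Harrowgate: $82,360 × 0.0102 = $840.072
Millbrook Township: $82,360 × 0.00118 = $97.1848
Total = $403.564 + $658.88 + $840.072 + $97.1848 = $1,999.7008

$1,999.70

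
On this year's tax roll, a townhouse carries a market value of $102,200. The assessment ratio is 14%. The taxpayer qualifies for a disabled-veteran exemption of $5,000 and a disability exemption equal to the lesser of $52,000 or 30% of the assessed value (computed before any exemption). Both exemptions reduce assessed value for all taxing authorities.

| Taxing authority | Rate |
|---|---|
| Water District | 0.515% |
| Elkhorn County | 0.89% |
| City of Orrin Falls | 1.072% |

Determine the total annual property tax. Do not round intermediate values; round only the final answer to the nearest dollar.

$124

Assessed value = $102,200 × 0.14 = $14,308
Disability exemption = min($52,000, 30% × $14,308) = min($52,000, $4,292.4) = $4,292.4 (percentage binds)
Taxable value = $14,308 − $5,000 − $4,292.4 = $5,015.6
Water District: $5,015.6 × 0.00515 = $25.83034
Elkhorn County: $5,015.6 × 0.0089 = $44.63884
City of Orrin Falls: $5,015.6 × 0.01072 = $53.767232
Total = $124.236412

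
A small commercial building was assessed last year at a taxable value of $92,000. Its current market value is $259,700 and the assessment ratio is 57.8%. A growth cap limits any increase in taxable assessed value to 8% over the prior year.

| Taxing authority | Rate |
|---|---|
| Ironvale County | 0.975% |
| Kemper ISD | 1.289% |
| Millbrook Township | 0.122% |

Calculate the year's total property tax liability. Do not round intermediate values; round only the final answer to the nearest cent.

Uncapped assessed value = $259,700 × 0.578 = $150,106.6
Cap limit = $92,000 × 1.08 = $99,360
Taxable assessed value = min($150,106.6, $99,360) = $99,360 (cap binds)
Ironvale County: $99,360 × 0.00975 = $968.76
Kemper ISD: $99,360 × 0.01289 = $1,280.7504
Millbrook Township: $99,360 × 0.00122 = $121.2192
Total = $2,370.7296

$2,370.73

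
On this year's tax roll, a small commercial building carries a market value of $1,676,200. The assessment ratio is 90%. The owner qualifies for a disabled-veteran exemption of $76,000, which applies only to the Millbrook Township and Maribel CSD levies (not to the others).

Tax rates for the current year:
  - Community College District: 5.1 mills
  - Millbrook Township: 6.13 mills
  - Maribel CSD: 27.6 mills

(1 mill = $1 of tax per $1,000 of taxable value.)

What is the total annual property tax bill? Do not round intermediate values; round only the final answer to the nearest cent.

Assessed value = $1,676,200 × 0.9 = $1,508,580
Community College District: $1,508,580 × 0.0051 = $7,693.758
Millbrook Township: ($1,508,580 − $76,000) × 0.00613 = $1,432,580 × 0.00613 = $8,781.7154
Maribel CSD: ($1,508,580 − $76,000) × 0.0276 = $1,432,580 × 0.0276 = $39,539.208
Total = $56,014.6814

$56,014.68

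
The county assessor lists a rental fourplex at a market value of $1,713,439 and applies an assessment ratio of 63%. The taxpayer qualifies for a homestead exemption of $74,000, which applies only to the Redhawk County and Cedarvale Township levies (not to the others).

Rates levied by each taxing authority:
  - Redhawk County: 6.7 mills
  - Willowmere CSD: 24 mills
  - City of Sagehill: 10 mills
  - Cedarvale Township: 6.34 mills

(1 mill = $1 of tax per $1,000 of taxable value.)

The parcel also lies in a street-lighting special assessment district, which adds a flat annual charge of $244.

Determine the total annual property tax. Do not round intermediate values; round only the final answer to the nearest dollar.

Assessed value = $1,713,439 × 0.63 = $1,079,466.57
Redhawk County: ($1,079,466.57 − $74,000) × 0.0067 = $1,005,466.57 × 0.0067 = $6,736.626019
Willowmere CSD: $1,079,466.57 × 0.024 = $25,907.19768
City of Sagehill: $1,079,466.57 × 0.01 = $10,794.6657
Cedarvale Township: ($1,079,466.57 − $74,000) × 0.00634 = $1,005,466.57 × 0.00634 = $6,374.6580538
Levies subtotal = $49,813.1474528
Total = $49,813.1474528 + $244 = $50,057.1474528

$50,057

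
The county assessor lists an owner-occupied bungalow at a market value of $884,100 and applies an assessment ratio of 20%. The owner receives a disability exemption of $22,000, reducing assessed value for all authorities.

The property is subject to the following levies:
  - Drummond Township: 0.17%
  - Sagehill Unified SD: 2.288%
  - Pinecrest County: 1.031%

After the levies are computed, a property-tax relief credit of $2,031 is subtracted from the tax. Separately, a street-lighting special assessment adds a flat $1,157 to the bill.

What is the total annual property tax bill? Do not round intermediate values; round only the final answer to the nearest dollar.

Assessed value = $884,100 × 0.2 = $176,820
Taxable value = $176,820 − $22,000 = $154,820
Drummond Township: $154,820 × 0.0017 = $263.194
Sagehill Unified SD: $154,820 × 0.02288 = $3,542.2816
Pinecrest County: $154,820 × 0.01031 = $1,596.1942
Levies subtotal = $5,401.6698
After credit = $5,401.6698 − $2,031 = $3,370.6698
Total = $3,370.6698 + $1,157 = $4,527.6698

$4,528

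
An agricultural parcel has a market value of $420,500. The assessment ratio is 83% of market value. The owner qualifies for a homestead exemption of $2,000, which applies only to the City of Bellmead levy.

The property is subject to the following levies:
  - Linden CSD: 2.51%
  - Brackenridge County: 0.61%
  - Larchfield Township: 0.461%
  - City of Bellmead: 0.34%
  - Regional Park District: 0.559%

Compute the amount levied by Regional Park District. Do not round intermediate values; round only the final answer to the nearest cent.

Assessed value = $420,500 × 0.83 = $349,015
Regional Park District taxable value = $349,015 (exemption does not apply)
Regional Park District levy = $349,015 × 0.00559 = $1,950.99385

$1,950.99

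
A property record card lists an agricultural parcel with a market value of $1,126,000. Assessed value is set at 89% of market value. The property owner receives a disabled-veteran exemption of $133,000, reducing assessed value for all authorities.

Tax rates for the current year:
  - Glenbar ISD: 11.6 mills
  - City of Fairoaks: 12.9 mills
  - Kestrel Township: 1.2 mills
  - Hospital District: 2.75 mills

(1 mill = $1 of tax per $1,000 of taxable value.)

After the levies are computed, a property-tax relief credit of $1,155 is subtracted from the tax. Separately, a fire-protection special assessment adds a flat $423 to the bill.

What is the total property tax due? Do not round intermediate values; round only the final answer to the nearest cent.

Assessed value = $1,126,000 × 0.89 = $1,002,140
Taxable value = $1,002,140 − $133,000 = $869,140
Glenbar ISD: $869,140 × 0.0116 = $10,082.024
City of Fairoaks: $869,140 × 0.0129 = $11,211.906
Kestrel Township: $869,140 × 0.0012 = $1,042.968
Hospital District: $869,140 × 0.00275 = $2,390.135
Levies subtotal = $24,727.033
After credit = $24,727.033 − $1,155 = $23,572.033
Total = $23,572.033 + $423 = $23,995.033

$23,995.03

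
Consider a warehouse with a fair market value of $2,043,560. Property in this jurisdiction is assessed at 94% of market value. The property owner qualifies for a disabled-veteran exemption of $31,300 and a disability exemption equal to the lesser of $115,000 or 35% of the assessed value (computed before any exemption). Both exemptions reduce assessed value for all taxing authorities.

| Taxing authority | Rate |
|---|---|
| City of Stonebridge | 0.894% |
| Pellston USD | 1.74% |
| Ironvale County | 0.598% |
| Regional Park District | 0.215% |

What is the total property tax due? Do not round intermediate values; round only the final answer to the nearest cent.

Assessed value = $2,043,560 × 0.94 = $1,920,946.4
Disability exemption = min($115,000, 35% × $1,920,946.4) = min($115,000, $672,331.24) = $115,000 (dollar cap binds)
Taxable value = $1,920,946.4 − $31,300 − $115,000 = $1,774,646.4
City of Stonebridge: $1,774,646.4 × 0.00894 = $15,865.338816
Pellston USD: $1,774,646.4 × 0.0174 = $30,878.84736
Ironvale County: $1,774,646.4 × 0.00598 = $10,612.385472
Regional Park District: $1,774,646.4 × 0.00215 = $3,815.48976
Total = $61,172.061408

$61,172.06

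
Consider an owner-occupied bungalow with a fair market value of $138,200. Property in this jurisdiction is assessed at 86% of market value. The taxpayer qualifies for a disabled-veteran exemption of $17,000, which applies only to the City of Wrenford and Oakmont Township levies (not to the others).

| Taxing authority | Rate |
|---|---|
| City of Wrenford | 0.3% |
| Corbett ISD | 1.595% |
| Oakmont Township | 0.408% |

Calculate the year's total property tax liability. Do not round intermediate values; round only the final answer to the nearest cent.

Assessed value = $138,200 × 0.86 = $118,852
City of Wrenford: ($118,852 − $17,000) × 0.003 = $101,852 × 0.003 = $305.556
Corbett ISD: $118,852 × 0.01595 = $1,895.6894
Oakmont Township: ($118,852 − $17,000) × 0.00408 = $101,852 × 0.00408 = $415.55616
Total = $2,616.80156

$2,616.80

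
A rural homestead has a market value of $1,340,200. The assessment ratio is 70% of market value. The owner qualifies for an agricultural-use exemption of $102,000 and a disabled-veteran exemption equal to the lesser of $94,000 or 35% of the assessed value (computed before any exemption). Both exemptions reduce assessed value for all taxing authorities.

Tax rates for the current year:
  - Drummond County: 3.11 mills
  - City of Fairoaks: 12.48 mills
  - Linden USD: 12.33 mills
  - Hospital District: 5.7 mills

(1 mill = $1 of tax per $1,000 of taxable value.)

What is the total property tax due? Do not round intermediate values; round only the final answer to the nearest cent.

Assessed value = $1,340,200 × 0.7 = $938,140
Disabled-veteran exemption = min($94,000, 35% × $938,140) = min($94,000, $328,349) = $94,000 (dollar cap binds)
Taxable value = $938,140 − $102,000 − $94,000 = $742,140
Drummond County: $742,140 × 0.00311 = $2,308.0554
City of Fairoaks: $742,140 × 0.01248 = $9,261.9072
Linden USD: $742,140 × 0.01233 = $9,150.5862
Hospital District: $742,140 × 0.0057 = $4,230.198
Total = $24,950.7468

$24,950.75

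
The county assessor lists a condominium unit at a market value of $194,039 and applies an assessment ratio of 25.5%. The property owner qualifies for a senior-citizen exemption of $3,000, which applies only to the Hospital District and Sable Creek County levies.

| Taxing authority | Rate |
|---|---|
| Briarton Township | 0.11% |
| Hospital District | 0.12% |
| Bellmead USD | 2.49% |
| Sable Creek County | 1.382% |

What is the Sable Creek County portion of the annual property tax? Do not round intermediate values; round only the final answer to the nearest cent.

$642.35

Assessed value = $194,039 × 0.255 = $49,479.945
Sable Creek County taxable value = $49,479.945 − $3,000 = $46,479.945
Sable Creek County levy = $46,479.945 × 0.01382 = $642.3528399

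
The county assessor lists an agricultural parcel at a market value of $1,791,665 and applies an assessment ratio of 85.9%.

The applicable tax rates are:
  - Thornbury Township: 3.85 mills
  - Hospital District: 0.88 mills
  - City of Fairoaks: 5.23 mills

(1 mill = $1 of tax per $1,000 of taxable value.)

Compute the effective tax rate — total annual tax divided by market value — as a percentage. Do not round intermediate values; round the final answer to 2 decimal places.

Assessed value = $1,791,665 × 0.859 = $1,539,040.235
Thornbury Township: $1,539,040.235 × 0.00385 = $5,925.30490475
Hospital District: $1,539,040.235 × 0.00088 = $1,354.3554068
City of Fairoaks: $1,539,040.235 × 0.00523 = $8,049.18042905
Total tax = $15,328.8407406
Effective rate = $15,328.8407406 ÷ $1,791,665 = 0.86% of market value

0.86%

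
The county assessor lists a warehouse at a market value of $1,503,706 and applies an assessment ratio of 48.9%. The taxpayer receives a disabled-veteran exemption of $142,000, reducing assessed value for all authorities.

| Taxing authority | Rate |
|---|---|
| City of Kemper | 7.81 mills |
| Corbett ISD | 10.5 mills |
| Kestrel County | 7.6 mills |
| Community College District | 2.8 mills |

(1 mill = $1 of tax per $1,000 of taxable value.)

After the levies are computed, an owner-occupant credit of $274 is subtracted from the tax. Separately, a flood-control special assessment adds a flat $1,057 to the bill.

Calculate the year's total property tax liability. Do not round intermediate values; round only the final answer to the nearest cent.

Assessed value = $1,503,706 × 0.489 = $735,312.234
Taxable value = $735,312.234 − $142,000 = $593,312.234
City of Kemper: $593,312.234 × 0.00781 = $4,633.76854754
Corbett ISD: $593,312.234 × 0.0105 = $6,229.778457
Kestrel County: $593,312.234 × 0.0076 = $4,509.1729784
Community College District: $593,312.234 × 0.0028 = $1,661.2742552
Levies subtotal = $17,033.99423814
After credit = $17,033.99423814 − $274 = $16,759.99423814
Total = $16,759.99423814 + $1,057 = $17,816.99423814

$17,816.99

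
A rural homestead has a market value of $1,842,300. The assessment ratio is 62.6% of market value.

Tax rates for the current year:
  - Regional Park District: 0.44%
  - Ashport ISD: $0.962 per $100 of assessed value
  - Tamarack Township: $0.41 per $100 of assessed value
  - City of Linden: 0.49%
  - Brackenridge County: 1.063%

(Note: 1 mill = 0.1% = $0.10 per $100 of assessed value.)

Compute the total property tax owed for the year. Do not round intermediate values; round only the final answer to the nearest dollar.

$38,808

Assessed value = $1,842,300 × 0.626 = $1,153,279.8
Regional Park District: $1,153,279.8 × 0.0044 = $5,074.43112
Ashport ISD: $1,153,279.8 × 0.00962 = $11,094.551676
Tamarack Township: $1,153,279.8 × 0.0041 = $4,728.44718
City of Linden: $1,153,279.8 × 0.0049 = $5,651.07102
Brackenridge County: $1,153,279.8 × 0.01063 = $12,259.364274
Total = $38,807.86527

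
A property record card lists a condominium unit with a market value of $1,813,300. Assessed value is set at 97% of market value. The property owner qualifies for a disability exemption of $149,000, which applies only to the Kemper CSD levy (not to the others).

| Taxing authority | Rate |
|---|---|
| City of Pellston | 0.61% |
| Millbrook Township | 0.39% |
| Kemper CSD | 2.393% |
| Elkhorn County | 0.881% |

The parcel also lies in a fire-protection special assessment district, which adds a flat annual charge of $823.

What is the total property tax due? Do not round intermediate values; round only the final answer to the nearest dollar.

$72,433

Assessed value = $1,813,300 × 0.97 = $1,758,901
City of Pellston: $1,758,901 × 0.0061 = $10,729.2961
Millbrook Township: $1,758,901 × 0.0039 = $6,859.7139
Kemper CSD: ($1,758,901 − $149,000) × 0.02393 = $1,609,901 × 0.02393 = $38,524.93093
Elkhorn County: $1,758,901 × 0.00881 = $15,495.91781
Levies subtotal = $71,609.85874
Total = $71,609.85874 + $823 = $72,432.85874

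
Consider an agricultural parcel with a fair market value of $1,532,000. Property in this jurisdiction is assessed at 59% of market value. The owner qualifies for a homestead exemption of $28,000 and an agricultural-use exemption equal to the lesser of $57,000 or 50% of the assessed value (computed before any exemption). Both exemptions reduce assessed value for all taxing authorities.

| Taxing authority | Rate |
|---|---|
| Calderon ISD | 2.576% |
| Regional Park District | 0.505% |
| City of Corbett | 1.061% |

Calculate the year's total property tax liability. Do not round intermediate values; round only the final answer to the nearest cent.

Assessed value = $1,532,000 × 0.59 = $903,880
Agricultural-use exemption = min($57,000, 50% × $903,880) = min($57,000, $451,940) = $57,000 (dollar cap binds)
Taxable value = $903,880 − $28,000 − $57,000 = $818,880
Calderon ISD: $818,880 × 0.02576 = $21,094.3488
Regional Park District: $818,880 × 0.00505 = $4,135.344
City of Corbett: $818,880 × 0.01061 = $8,688.3168
Total = $33,918.0096

$33,918.01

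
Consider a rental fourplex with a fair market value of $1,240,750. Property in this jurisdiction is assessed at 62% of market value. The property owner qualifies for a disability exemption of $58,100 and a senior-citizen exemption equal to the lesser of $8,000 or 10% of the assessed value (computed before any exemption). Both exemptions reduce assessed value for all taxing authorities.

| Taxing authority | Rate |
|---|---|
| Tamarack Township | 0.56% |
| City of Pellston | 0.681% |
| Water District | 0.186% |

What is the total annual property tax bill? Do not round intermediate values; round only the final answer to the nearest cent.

$10,034.16

Assessed value = $1,240,750 × 0.62 = $769,265
Senior-citizen exemption = min($8,000, 10% × $769,265) = min($8,000, $76,926.5) = $8,000 (dollar cap binds)
Taxable value = $769,265 − $58,100 − $8,000 = $703,165
Tamarack Township: $703,165 × 0.0056 = $3,937.724
City of Pellston: $703,165 × 0.00681 = $4,788.55365
Water District: $703,165 × 0.00186 = $1,307.8869
Total = $10,034.16455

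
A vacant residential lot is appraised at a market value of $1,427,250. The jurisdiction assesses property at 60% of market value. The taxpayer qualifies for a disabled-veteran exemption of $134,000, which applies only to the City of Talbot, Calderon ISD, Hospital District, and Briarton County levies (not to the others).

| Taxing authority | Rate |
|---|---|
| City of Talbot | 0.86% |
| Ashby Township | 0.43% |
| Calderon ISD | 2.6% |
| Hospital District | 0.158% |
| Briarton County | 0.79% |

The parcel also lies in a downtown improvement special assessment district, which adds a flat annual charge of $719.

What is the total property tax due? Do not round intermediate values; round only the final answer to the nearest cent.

Assessed value = $1,427,250 × 0.6 = $856,350
City of Talbot: ($856,350 − $134,000) × 0.0086 = $722,350 × 0.0086 = $6,212.21
Ashby Township: $856,350 × 0.0043 = $3,682.305
Calderon ISD: ($856,350 − $134,000) × 0.026 = $722,350 × 0.026 = $18,781.1
Hospital District: ($856,350 − $134,000) × 0.00158 = $722,350 × 0.00158 = $1,141.313
Briarton County: ($856,350 − $134,000) × 0.0079 = $722,350 × 0.0079 = $5,706.565
Levies subtotal = $35,523.493
Total = $35,523.493 + $719 = $36,242.493

$36,242.49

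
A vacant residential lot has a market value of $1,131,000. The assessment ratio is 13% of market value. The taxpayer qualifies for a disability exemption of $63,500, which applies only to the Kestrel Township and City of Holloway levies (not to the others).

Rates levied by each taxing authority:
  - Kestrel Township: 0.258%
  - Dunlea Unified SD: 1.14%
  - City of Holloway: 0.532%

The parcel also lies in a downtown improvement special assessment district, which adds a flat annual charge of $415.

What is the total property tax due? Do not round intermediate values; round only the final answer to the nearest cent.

$2,751.03

Assessed value = $1,131,000 × 0.13 = $147,030
Kestrel Township: ($147,030 − $63,500) × 0.00258 = $83,530 × 0.00258 = $215.5074
Dunlea Unified SD: $147,030 × 0.0114 = $1,676.142
City of Holloway: ($147,030 − $63,500) × 0.00532 = $83,530 × 0.00532 = $444.3796
Levies subtotal = $2,336.029
Total = $2,336.029 + $415 = $2,751.029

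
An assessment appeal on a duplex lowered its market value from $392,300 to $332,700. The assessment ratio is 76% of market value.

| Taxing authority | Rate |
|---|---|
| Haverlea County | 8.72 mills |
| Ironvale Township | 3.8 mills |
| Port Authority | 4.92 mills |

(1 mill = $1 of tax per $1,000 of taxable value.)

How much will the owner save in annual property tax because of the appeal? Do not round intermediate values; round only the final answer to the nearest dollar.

$790

Old assessed value = $392,300 × 0.76 = $298,148
New assessed value = $332,700 × 0.76 = $252,852
Combined rate = 0.00872 + 0.0038 + 0.00492 = 0.01744
Old tax = $298,148 × 0.01744 = $5,199.70112
New tax = $252,852 × 0.01744 = $4,409.73888
Reduction = $5,199.70112 − $4,409.73888 = $789.96224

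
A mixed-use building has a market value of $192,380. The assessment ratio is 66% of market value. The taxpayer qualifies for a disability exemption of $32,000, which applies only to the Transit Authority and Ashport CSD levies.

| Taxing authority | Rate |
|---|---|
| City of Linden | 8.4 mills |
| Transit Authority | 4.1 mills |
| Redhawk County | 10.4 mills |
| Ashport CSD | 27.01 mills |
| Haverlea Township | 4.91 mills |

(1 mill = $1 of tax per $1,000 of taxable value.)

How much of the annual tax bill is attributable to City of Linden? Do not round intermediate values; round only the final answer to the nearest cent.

Assessed value = $192,380 × 0.66 = $126,970.8
City of Linden taxable value = $126,970.8 (exemption does not apply)
City of Linden levy = $126,970.8 × 0.0084 = $1,066.55472

$1,066.55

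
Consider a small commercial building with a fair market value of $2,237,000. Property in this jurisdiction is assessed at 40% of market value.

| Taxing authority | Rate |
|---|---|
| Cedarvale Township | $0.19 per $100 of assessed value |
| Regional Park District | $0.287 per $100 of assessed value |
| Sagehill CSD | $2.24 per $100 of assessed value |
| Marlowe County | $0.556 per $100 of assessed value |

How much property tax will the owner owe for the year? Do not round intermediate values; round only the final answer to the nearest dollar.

$29,287

Assessed value = $2,237,000 × 0.4 = $894,800
Cedarvale Township: $894,800 × 0.0019 = $1,700.12
Regional Park District: $894,800 × 0.00287 = $2,568.076
Sagehill CSD: $894,800 × 0.0224 = $20,043.52
Marlowe County: $894,800 × 0.00556 = $4,975.088
Total = $1,700.12 + $2,568.076 + $20,043.52 + $4,975.088 = $29,286.804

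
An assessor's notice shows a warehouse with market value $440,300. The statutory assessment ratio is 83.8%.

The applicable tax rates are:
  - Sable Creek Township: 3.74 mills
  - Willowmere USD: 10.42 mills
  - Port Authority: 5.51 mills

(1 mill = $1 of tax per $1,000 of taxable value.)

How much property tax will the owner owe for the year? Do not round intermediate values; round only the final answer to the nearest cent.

Assessed value = $440,300 × 0.838 = $368,971.4
Sable Creek Township: $368,971.4 × 0.00374 = $1,379.953036
Willowmere USD: $368,971.4 × 0.01042 = $3,844.681988
Port Authority: $368,971.4 × 0.00551 = $2,033.032414
Total = $1,379.953036 + $3,844.681988 + $2,033.032414 = $7,257.667438

$7,257.67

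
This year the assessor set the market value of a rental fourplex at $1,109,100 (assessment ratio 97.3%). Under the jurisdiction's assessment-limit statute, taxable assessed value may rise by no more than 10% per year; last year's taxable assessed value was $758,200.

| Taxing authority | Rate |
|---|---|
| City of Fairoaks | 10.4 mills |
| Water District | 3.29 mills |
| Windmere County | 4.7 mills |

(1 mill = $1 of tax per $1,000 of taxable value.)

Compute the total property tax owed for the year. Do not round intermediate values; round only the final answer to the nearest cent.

Uncapped assessed value = $1,109,100 × 0.973 = $1,079,154.3
Cap limit = $758,200 × 1.1 = $834,020
Taxable assessed value = min($1,079,154.3, $834,020) = $834,020 (cap binds)
City of Fairoaks: $834,020 × 0.0104 = $8,673.808
Water District: $834,020 × 0.00329 = $2,743.9258
Windmere County: $834,020 × 0.0047 = $3,919.894
Total = $15,337.6278

$15,337.63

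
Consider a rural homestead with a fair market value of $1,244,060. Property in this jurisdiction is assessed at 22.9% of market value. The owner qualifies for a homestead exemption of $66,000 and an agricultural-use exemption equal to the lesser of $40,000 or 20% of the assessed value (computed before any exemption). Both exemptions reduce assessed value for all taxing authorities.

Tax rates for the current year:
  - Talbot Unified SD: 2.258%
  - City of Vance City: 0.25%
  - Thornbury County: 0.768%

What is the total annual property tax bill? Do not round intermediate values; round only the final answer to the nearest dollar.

$5,860

Assessed value = $1,244,060 × 0.229 = $284,889.74
Agricultural-use exemption = min($40,000, 20% × $284,889.74) = min($40,000, $56,977.948) = $40,000 (dollar cap binds)
Taxable value = $284,889.74 − $66,000 − $40,000 = $178,889.74
Talbot Unified SD: $178,889.74 × 0.02258 = $4,039.3303292
City of Vance City: $178,889.74 × 0.0025 = $447.22435
Thornbury County: $178,889.74 × 0.00768 = $1,373.8732032
Total = $5,860.4278824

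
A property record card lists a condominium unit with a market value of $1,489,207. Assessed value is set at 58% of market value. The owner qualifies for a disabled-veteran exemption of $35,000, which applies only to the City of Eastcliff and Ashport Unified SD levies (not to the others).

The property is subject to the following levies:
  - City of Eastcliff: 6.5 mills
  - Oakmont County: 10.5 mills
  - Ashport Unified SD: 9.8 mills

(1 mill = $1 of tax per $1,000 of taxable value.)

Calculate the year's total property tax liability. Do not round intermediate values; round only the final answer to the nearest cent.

Assessed value = $1,489,207 × 0.58 = $863,740.06
City of Eastcliff: ($863,740.06 − $35,000) × 0.0065 = $828,740.06 × 0.0065 = $5,386.81039
Oakmont County: $863,740.06 × 0.0105 = $9,069.27063
Ashport Unified SD: ($863,740.06 − $35,000) × 0.0098 = $828,740.06 × 0.0098 = $8,121.652588
Total = $22,577.733608

$22,577.73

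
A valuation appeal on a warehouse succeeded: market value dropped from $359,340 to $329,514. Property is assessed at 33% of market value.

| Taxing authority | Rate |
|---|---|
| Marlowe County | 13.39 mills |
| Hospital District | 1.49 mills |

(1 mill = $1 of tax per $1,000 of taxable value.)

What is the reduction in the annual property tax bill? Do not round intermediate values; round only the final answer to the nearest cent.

$146.46

Old assessed value = $359,340 × 0.33 = $118,582.2
New assessed value = $329,514 × 0.33 = $108,739.62
Combined rate = 0.01339 + 0.00149 = 0.01488
Old tax = $118,582.2 × 0.01488 = $1,764.503136
New tax = $108,739.62 × 0.01488 = $1,618.0455456
Reduction = $1,764.503136 − $1,618.0455456 = $146.4575904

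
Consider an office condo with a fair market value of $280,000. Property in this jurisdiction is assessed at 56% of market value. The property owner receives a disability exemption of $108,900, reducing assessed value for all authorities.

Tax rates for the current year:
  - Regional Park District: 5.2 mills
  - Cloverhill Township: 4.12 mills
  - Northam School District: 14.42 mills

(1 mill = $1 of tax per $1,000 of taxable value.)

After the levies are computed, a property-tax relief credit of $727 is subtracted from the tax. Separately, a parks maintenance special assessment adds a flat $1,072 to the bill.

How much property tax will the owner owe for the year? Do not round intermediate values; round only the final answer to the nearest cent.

$1,482.15

Assessed value = $280,000 × 0.56 = $156,800
Taxable value = $156,800 − $108,900 = $47,900
Regional Park District: $47,900 × 0.0052 = $249.08
Cloverhill Township: $47,900 × 0.00412 = $197.348
Northam School District: $47,900 × 0.01442 = $690.718
Levies subtotal = $1,137.146
After credit = $1,137.146 − $727 = $410.146
Total = $410.146 + $1,072 = $1,482.146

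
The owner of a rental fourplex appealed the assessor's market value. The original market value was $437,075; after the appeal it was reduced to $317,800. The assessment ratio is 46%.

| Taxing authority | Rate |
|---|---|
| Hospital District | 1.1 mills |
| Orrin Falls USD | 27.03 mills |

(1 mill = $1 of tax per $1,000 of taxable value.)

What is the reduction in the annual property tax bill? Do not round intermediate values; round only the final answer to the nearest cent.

$1,543.39

Old assessed value = $437,075 × 0.46 = $201,054.5
New assessed value = $317,800 × 0.46 = $146,188
Combined rate = 0.0011 + 0.02703 = 0.02813
Old tax = $201,054.5 × 0.02813 = $5,655.663085
New tax = $146,188 × 0.02813 = $4,112.26844
Reduction = $5,655.663085 − $4,112.26844 = $1,543.394645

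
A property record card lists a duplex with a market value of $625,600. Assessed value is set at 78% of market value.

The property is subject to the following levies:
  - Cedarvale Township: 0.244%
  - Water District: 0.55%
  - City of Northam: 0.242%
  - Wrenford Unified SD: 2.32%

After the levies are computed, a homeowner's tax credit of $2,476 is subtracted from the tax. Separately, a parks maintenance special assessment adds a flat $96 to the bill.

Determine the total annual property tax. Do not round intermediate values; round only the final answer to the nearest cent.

$13,996.21

Assessed value = $625,600 × 0.78 = $487,968
Cedarvale Township: $487,968 × 0.00244 = $1,190.64192
Water District: $487,968 × 0.0055 = $2,683.824
City of Northam: $487,968 × 0.00242 = $1,180.88256
Wrenford Unified SD: $487,968 × 0.0232 = $11,320.8576
Levies subtotal = $16,376.20608
After credit = $16,376.20608 − $2,476 = $13,900.20608
Total = $13,900.20608 + $96 = $13,996.20608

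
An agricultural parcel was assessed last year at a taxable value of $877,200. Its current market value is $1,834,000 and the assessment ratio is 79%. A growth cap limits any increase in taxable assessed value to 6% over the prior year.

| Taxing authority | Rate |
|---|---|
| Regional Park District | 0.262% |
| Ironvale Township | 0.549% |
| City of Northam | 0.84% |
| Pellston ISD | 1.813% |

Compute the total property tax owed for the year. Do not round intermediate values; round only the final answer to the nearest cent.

$32,209.38

Uncapped assessed value = $1,834,000 × 0.79 = $1,448,860
Cap limit = $877,200 × 1.06 = $929,832
Taxable assessed value = min($1,448,860, $929,832) = $929,832 (cap binds)
Regional Park District: $929,832 × 0.00262 = $2,436.15984
Ironvale Township: $929,832 × 0.00549 = $5,104.77768
City of Northam: $929,832 × 0.0084 = $7,810.5888
Pellston ISD: $929,832 × 0.01813 = $16,857.85416
Total = $32,209.38048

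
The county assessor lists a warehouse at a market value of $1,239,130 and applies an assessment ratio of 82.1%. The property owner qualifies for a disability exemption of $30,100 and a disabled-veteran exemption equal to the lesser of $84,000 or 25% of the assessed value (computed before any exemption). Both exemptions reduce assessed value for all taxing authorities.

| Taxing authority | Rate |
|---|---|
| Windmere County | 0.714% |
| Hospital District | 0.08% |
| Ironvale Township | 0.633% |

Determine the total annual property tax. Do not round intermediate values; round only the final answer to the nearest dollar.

$12,889

Assessed value = $1,239,130 × 0.821 = $1,017,325.73
Disabled-veteran exemption = min($84,000, 25% × $1,017,325.73) = min($84,000, $254,331.4325) = $84,000 (dollar cap binds)
Taxable value = $1,017,325.73 − $30,100 − $84,000 = $903,225.73
Windmere County: $903,225.73 × 0.00714 = $6,449.0317122
Hospital District: $903,225.73 × 0.0008 = $722.580584
Ironvale Township: $903,225.73 × 0.00633 = $5,717.4188709
Total = $12,889.0311671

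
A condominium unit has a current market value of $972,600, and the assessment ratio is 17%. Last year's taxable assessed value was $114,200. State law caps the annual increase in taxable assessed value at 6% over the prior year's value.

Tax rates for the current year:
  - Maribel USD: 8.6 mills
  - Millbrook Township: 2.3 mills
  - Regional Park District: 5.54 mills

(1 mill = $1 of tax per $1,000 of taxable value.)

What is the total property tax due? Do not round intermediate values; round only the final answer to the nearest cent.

$1,990.09

Uncapped assessed value = $972,600 × 0.17 = $165,342
Cap limit = $114,200 × 1.06 = $121,052
Taxable assessed value = min($165,342, $121,052) = $121,052 (cap binds)
Maribel USD: $121,052 × 0.0086 = $1,041.0472
Millbrook Township: $121,052 × 0.0023 = $278.4196
Regional Park District: $121,052 × 0.00554 = $670.62808
Total = $1,990.09488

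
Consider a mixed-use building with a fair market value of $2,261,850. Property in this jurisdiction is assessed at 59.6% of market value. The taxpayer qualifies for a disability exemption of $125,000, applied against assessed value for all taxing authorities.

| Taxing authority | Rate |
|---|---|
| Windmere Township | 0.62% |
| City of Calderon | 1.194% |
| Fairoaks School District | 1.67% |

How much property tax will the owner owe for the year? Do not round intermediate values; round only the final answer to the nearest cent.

$42,611.50

Assessed value = $2,261,850 × 0.596 = $1,348,062.6
Taxable value = $1,348,062.6 − $125,000 = $1,223,062.6
Windmere Township: $1,223,062.6 × 0.0062 = $7,582.98812
City of Calderon: $1,223,062.6 × 0.01194 = $14,603.367444
Fairoaks School District: $1,223,062.6 × 0.0167 = $20,425.14542
Total = $7,582.98812 + $14,603.367444 + $20,425.14542 = $42,611.500984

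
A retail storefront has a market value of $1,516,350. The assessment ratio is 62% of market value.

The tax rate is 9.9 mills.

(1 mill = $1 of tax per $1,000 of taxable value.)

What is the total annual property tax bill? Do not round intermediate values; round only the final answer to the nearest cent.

$9,307.36

Assessed value = $1,516,350 × 0.62 = $940,137
Tax = $940,137 × 0.0099 = $9,307.3563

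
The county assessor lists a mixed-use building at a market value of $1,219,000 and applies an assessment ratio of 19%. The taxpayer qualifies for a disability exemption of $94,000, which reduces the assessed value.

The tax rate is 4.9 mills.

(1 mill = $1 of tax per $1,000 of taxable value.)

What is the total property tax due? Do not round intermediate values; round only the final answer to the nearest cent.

Assessed value = $1,219,000 × 0.19 = $231,610
Taxable value = $231,610 − $94,000 = $137,610
Tax = $137,610 × 0.0049 = $674.289

$674.29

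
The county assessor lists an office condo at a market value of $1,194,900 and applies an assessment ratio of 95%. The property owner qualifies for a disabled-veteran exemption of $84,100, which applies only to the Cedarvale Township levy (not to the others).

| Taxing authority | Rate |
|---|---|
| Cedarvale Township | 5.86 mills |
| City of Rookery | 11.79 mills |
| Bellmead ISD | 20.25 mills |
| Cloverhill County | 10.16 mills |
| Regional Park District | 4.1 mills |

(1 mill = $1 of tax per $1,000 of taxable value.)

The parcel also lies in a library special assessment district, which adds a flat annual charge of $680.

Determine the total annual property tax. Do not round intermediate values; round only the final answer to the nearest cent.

$59,396.86

Assessed value = $1,194,900 × 0.95 = $1,135,155
Cedarvale Township: ($1,135,155 − $84,100) × 0.00586 = $1,051,055 × 0.00586 = $6,159.1823
City of Rookery: $1,135,155 × 0.01179 = $13,383.47745
Bellmead ISD: $1,135,155 × 0.02025 = $22,986.88875
Cloverhill County: $1,135,155 × 0.01016 = $11,533.1748
Regional Park District: $1,135,155 × 0.0041 = $4,654.1355
Levies subtotal = $58,716.8588
Total = $58,716.8588 + $680 = $59,396.8588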